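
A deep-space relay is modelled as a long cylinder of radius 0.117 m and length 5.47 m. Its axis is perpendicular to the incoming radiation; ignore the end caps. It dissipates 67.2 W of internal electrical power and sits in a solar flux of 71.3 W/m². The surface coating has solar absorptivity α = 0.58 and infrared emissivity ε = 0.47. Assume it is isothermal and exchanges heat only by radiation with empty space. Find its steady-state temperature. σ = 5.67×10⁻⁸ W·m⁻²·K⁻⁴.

At steady state, absorbed solar power + internal power = radiated power.
Absorbed: α·S·A_cross = 0.58·71.3·1.280 = 52.93 W (cross-section 2rL).
Total input = 52.93 + 67.2 = 120.1 W.
Radiated: εσ·A_surf·T⁴ with A_surf = 2πrL = 4.021 m².
T⁴ = 120.1/(0.47·5.67×10⁻⁸·4.021) = 1.121×10⁹ K⁴.

T ≈ 183 K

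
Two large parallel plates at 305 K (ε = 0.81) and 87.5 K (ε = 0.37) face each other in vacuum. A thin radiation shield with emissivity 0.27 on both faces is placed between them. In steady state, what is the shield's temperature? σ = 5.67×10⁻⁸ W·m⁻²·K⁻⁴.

In steady state the net flux on the hot side equals that on the cold side.
σ(T₁⁴−T_s⁴)/D₁ = σ(T_s⁴−T₂⁴)/D₂, with D₁ = 1/ε₁+1/ε_s−1 = 3.938, D₂ = 1/ε_s+1/ε₂−1 = 5.406.
Solve for T_s⁴: T_s⁴ = (D₂·T₁⁴ + D₁·T₂⁴)/(D₁+D₂) = 5.031×10⁹ K⁴.

T_s ≈ 266 K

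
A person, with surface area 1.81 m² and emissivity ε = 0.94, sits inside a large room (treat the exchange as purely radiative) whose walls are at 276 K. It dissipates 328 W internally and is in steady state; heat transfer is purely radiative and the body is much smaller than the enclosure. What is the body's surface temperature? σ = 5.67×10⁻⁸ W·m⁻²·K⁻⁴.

T ≈ 310 K

For a small grey body in a large enclosure, net radiated power = εσA(T⁴ − T_w⁴).
Steady state: P = εσA(T⁴ − T_w⁴) with A = 1.81 m².
T⁴ = P/(εσA) + T_w⁴ = 328/(0.94·5.67×10⁻⁸·1.810) + (276)⁴
    = 3.400×10⁹ + 5.803×10⁹ = 9.203×10⁹ K⁴.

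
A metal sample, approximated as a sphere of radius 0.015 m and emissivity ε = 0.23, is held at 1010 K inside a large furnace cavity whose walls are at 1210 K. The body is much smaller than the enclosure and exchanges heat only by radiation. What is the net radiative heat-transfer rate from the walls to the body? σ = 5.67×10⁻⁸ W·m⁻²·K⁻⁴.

P_net ≈ 40.7 W

For a small grey body in a large enclosure: P_net = εσA(T_body⁴ − T_wall⁴).
A = 4πr² = 0.002827 m²; T_body⁴ − T_wall⁴ = 1.041×10¹² − 2.144×10¹² = -1.103×10¹² K⁴.
|P_net| = 0.23·5.67×10⁻⁸·0.002827·1.103×10¹².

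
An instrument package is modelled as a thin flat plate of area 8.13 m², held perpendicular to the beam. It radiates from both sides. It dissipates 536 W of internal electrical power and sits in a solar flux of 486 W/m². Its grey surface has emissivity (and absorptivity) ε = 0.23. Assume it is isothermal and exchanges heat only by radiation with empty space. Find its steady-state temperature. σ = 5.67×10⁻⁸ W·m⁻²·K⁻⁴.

T ≈ 287 K

At steady state, absorbed solar power + internal power = radiated power.
Absorbed: α·S·A_cross = 0.23·486·8.130 = 908.8 W (cross-section A).
Total input = 908.8 + 536 = 1445 W.
Radiated: εσ·A_surf·T⁴ with A_surf = 2A = 16.26 m².
T⁴ = 1445/(0.23·5.67×10⁻⁸·16.26) = 6.813×10⁹ K⁴.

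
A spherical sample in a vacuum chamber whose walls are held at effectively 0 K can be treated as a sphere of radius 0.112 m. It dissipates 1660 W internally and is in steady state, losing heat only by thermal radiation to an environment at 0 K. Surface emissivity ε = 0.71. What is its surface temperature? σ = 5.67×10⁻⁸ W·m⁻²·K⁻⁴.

Steady state: internal power = radiated power, P = εσA T⁴.
Radiating area A = 4πr² = 0.1576 m².
T⁴ = P/(εσA) = 1660/(0.71·5.67×10⁻⁸·0.1576) = 2.616×10¹¹ K⁴.
T = (2.616×10¹¹)^(1/4).

T ≈ 715 K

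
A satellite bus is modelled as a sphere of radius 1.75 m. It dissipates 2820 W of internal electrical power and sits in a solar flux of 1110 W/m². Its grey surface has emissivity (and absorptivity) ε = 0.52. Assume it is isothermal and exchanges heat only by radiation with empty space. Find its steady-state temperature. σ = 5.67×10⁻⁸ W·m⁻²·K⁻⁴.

T ≈ 293 K

At steady state, absorbed solar power + internal power = radiated power.
Absorbed: α·S·A_cross = 0.52·1110·9.621 = 5553 W (cross-section πr²).
Total input = 5553 + 2820 = 8373 W.
Radiated: εσ·A_surf·T⁴ with A_surf = 4πr² = 38.48 m².
T⁴ = 8373/(0.52·5.67×10⁻⁸·38.48) = 7.379×10⁹ K⁴.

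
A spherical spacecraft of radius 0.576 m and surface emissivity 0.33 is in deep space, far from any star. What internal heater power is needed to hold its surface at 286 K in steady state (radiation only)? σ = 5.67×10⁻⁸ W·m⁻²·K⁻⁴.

P = εσ·4πr²·T⁴.
4πr² = 4.169 m²; T⁴ = 6.691×10⁹ K⁴.
P = 0.33·5.67×10⁻⁸·4.169·6.691×10⁹.

P ≈ 522 W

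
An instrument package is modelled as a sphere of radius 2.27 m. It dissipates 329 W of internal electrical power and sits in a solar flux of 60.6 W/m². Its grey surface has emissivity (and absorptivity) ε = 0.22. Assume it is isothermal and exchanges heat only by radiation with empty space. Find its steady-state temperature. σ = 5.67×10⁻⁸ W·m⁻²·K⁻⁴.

T ≈ 161 K

At steady state, absorbed solar power + internal power = radiated power.
Absorbed: α·S·A_cross = 0.22·60.6·16.19 = 215.8 W (cross-section πr²).
Total input = 215.8 + 329 = 544.8 W.
Radiated: εσ·A_surf·T⁴ with A_surf = 4πr² = 64.75 m².
T⁴ = 544.8/(0.22·5.67×10⁻⁸·64.75) = 6.745×10⁸ K⁴.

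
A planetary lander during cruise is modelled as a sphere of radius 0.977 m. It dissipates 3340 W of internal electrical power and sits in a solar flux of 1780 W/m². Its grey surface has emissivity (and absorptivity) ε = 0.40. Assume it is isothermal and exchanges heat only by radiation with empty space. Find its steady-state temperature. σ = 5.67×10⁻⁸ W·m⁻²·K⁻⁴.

T ≈ 377 K

At steady state, absorbed solar power + internal power = radiated power.
Absorbed: α·S·A_cross = 0.40·1780·2.999 = 2135 W (cross-section πr²).
Total input = 2135 + 3340 = 5475 W.
Radiated: εσ·A_surf·T⁴ with A_surf = 4πr² = 11.99 m².
T⁴ = 5475/(0.40·5.67×10⁻⁸·11.99) = 2.013×10¹⁰ K⁴.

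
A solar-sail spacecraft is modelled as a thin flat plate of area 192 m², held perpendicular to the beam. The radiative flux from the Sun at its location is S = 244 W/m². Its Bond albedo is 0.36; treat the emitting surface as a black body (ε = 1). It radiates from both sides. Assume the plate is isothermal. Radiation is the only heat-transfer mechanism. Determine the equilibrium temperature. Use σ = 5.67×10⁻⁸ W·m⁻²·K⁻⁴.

At equilibrium, absorbed power = emitted power.
Absorbing cross-section = A = 192.0 m²; emitting surface = 2A = 384.0 m² (ratio 2).
(1−a)S·A_cross = εσ·A_surf·T⁴  ⇒  T⁴ = (1−a)S/(2σ).
T⁴ = 0.640·244/(2·5.67×10⁻⁸) = 1.377×10⁹ K⁴.
T = (1.377×10⁹)^(1/4).

T ≈ 193 K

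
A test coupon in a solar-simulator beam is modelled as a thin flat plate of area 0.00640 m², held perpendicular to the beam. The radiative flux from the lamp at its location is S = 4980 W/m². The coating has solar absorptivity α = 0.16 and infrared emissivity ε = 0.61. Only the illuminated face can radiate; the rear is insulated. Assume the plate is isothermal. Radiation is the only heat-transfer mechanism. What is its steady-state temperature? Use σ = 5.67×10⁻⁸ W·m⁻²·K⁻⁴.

T ≈ 390 K

At equilibrium, absorbed power = emitted power.
Absorbing cross-section = A = 0.006400 m²; emitting surface = A = 0.006400 m² (ratio 1).
αS·A_cross = εσ·A_surf·T⁴  ⇒  T⁴ = αS/(ε·1σ).
T⁴ = 0.160·4980/(0.61·1·5.67×10⁻⁸) = 2.304×10¹⁰ K⁴.
T = (2.304×10¹⁰)^(1/4).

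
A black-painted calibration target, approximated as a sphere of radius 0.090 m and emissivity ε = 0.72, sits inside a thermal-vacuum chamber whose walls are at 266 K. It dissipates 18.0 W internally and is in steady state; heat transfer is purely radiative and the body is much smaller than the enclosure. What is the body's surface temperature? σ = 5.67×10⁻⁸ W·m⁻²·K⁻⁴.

T ≈ 311 K

For a small grey body in a large enclosure, net radiated power = εσA(T⁴ − T_w⁴).
Steady state: P = εσA(T⁴ − T_w⁴) with A = 4πr² = 0.1018 m².
T⁴ = P/(εσA) + T_w⁴ = 18.0/(0.72·5.67×10⁻⁸·0.1018) + (266)⁴
    = 4.332×10⁹ + 5.006×10⁹ = 9.338×10⁹ K⁴.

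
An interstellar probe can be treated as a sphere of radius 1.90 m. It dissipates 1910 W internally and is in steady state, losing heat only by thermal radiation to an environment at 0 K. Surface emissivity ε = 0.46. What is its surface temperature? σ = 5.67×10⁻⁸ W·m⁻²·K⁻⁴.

T ≈ 200 K

Steady state: internal power = radiated power, P = εσA T⁴.
Radiating area A = 4πr² = 45.36 m².
T⁴ = P/(εσA) = 1910/(0.46·5.67×10⁻⁸·45.36) = 1.614×10⁹ K⁴.
T = (1.614×10⁹)^(1/4).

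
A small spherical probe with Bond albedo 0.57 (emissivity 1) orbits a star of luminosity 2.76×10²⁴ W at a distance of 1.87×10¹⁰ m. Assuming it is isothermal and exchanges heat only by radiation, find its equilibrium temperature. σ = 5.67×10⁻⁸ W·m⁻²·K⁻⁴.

T ≈ 186 K

First find the stellar flux at distance d: S = L/(4πd²) = 2.76×10²⁴/(4π·(1.87×10¹⁰)²) = 628.1 W/m².
For an isothermal sphere, absorbed (1−a)S·πr² = emitted σ·4πr²·T⁴, so T⁴ = (1−a)S/(4σ).
T⁴ = 0.430·628.1/(4·5.67×10⁻⁸) = 1.191×10⁹ K⁴.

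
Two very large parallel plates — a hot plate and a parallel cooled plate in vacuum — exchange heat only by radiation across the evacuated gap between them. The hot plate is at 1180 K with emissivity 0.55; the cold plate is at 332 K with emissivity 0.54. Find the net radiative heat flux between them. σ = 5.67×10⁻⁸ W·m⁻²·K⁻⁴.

q ≈ 40900 W/m²

For two infinite grey parallel plates, q = σ(T₁⁴ − T₂⁴)/(1/ε₁ + 1/ε₂ − 1).
T₁⁴ − T₂⁴ = 1.939×10¹² − 1.215×10¹⁰ = 1.927×10¹² K⁴.
1/ε₁ + 1/ε₂ − 1 = 1.818 + 1.852 − 1 = 2.670.
q = 5.67×10⁻⁸ × 1.927×10¹² / 2.670.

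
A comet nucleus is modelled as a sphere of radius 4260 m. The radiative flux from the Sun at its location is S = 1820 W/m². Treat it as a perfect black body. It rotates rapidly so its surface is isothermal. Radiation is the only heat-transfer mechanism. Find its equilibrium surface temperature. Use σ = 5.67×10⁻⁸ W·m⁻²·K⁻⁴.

At equilibrium, absorbed power = emitted power.
Absorbing cross-section = πr² = 5.701×10⁷ m²; emitting surface = 4πr² = 2.280×10⁸ m² (ratio 4).
S·A_cross = εσ·A_surf·T⁴  ⇒  T⁴ = S/(4σ).
T⁴ = 1.00·1820/(4·5.67×10⁻⁸) = 8.025×10⁹ K⁴.
T = (8.025×10⁹)^(1/4).

T ≈ 299 K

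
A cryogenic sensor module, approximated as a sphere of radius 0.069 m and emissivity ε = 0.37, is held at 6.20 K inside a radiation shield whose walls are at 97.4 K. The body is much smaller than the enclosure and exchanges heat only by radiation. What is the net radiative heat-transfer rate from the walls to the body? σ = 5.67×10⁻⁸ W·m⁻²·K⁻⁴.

P_net ≈ 0.113 W

For a small grey body in a large enclosure: P_net = εσA(T_body⁴ − T_wall⁴).
A = 4πr² = 0.05983 m²; T_body⁴ − T_wall⁴ = 1478 − 9.000×10⁷ = -9.000×10⁷ K⁴.
|P_net| = 0.37·5.67×10⁻⁸·0.05983·9.000×10⁷.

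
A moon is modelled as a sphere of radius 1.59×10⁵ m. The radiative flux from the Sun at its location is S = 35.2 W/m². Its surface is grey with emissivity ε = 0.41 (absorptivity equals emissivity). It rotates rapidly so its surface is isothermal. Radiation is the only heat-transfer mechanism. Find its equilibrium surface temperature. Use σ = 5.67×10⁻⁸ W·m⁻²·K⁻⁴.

At equilibrium, absorbed power = emitted power.
Absorbing cross-section = πr² = 7.942×10¹⁰ m²; emitting surface = 4πr² = 3.177×10¹¹ m² (ratio 4).
εS·A_cross = εσ·A_surf·T⁴  ⇒  T⁴ = S/(4σ)   (ε cancels).
T⁴ = 35.2/(4·5.67×10⁻⁸) = 1.552×10⁸ K⁴.
T = (1.552×10⁸)^(1/4).

T ≈ 112 K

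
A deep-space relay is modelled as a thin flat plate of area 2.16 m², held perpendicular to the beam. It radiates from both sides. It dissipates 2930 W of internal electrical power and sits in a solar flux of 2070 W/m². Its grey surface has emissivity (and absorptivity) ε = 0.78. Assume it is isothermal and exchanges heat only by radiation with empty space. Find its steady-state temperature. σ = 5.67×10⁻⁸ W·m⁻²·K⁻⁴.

At steady state, absorbed solar power + internal power = radiated power.
Absorbed: α·S·A_cross = 0.78·2070·2.160 = 3488 W (cross-section A).
Total input = 3488 + 2930 = 6418 W.
Radiated: εσ·A_surf·T⁴ with A_surf = 2A = 4.320 m².
T⁴ = 6418/(0.78·5.67×10⁻⁸·4.320) = 3.359×10¹⁰ K⁴.

T ≈ 428 K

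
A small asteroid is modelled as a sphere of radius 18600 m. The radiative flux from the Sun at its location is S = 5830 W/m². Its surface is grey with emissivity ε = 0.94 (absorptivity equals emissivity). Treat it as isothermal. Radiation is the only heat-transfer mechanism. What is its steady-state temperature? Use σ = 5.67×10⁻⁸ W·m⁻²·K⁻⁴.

T ≈ 400 K

At equilibrium, absorbed power = emitted power.
Absorbing cross-section = πr² = 1.087×10⁹ m²; emitting surface = 4πr² = 4.347×10⁹ m² (ratio 4).
εS·A_cross = εσ·A_surf·T⁴  ⇒  T⁴ = S/(4σ)   (ε cancels).
T⁴ = 5830/(4·5.67×10⁻⁸) = 2.571×10¹⁰ K⁴.
T = (2.571×10¹⁰)^(1/4).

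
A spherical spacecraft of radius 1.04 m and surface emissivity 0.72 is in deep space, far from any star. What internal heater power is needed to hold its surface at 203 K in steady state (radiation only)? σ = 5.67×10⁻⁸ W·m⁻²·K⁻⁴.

P ≈ 942 W

P = εσ·4πr²·T⁴.
4πr² = 13.59 m²; T⁴ = 1.698×10⁹ K⁴.
P = 0.72·5.67×10⁻⁸·13.59·1.698×10⁹.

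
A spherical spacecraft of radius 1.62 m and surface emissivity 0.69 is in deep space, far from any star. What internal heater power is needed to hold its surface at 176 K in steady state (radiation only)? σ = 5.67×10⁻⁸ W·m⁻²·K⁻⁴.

P ≈ 1240 W

P = εσ·4πr²·T⁴.
4πr² = 32.98 m²; T⁴ = 9.595×10⁸ K⁴.
P = 0.69·5.67×10⁻⁸·32.98·9.595×10⁸.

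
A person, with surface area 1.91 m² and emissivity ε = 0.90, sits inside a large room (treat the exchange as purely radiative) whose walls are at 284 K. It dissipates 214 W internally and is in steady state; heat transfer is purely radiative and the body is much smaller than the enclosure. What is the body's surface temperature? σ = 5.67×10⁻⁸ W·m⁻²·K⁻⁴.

T ≈ 305 K

For a small grey body in a large enclosure, net radiated power = εσA(T⁴ − T_w⁴).
Steady state: P = εσA(T⁴ − T_w⁴) with A = 1.91 m².
T⁴ = P/(εσA) + T_w⁴ = 214/(0.90·5.67×10⁻⁸·1.910) + (284)⁴
    = 2.196×10⁹ + 6.505×10⁹ = 8.701×10⁹ K⁴.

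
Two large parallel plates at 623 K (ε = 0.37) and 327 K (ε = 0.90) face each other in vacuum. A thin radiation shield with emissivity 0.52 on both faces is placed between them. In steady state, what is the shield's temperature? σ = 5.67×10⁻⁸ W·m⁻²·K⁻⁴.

In steady state the net flux on the hot side equals that on the cold side.
σ(T₁⁴−T_s⁴)/D₁ = σ(T_s⁴−T₂⁴)/D₂, with D₁ = 1/ε₁+1/ε_s−1 = 3.626, D₂ = 1/ε_s+1/ε₂−1 = 2.034.
Solve for T_s⁴: T_s⁴ = (D₂·T₁⁴ + D₁·T₂⁴)/(D₁+D₂) = 6.147×10¹⁰ K⁴.

T_s ≈ 498 K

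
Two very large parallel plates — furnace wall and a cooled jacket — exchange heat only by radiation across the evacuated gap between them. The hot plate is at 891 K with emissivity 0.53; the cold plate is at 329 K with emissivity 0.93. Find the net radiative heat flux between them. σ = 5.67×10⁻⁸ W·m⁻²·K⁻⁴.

For two infinite grey parallel plates, q = σ(T₁⁴ − T₂⁴)/(1/ε₁ + 1/ε₂ − 1).
T₁⁴ − T₂⁴ = 6.302×10¹¹ − 1.172×10¹⁰ = 6.185×10¹¹ K⁴.
1/ε₁ + 1/ε₂ − 1 = 1.887 + 1.075 − 1 = 1.962.
q = 5.67×10⁻⁸ × 6.185×10¹¹ / 1.962.

q ≈ 17900 W/m²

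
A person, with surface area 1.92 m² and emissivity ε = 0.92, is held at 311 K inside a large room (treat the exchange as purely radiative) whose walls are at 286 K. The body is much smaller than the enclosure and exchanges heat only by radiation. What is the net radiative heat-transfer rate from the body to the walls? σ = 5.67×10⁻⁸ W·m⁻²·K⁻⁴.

For a small grey body in a large enclosure: P_net = εσA(T_body⁴ − T_wall⁴).
A = 1.92 m²; T_body⁴ − T_wall⁴ = 9.355×10⁹ − 6.691×10⁹ = 2.664×10⁹ K⁴.
|P_net| = 0.92·5.67×10⁻⁸·1.920·2.664×10⁹.

P_net ≈ 267 W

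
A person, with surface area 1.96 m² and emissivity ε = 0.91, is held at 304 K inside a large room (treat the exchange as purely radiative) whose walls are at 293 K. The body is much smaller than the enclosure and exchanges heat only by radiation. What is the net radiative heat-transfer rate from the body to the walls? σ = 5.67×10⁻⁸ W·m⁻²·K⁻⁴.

For a small grey body in a large enclosure: P_net = εσA(T_body⁴ − T_wall⁴).
A = 1.96 m²; T_body⁴ − T_wall⁴ = 8.541×10⁹ − 7.370×10⁹ = 1.171×10⁹ K⁴.
|P_net| = 0.91·5.67×10⁻⁸·1.960·1.171×10⁹.

P_net ≈ 118 W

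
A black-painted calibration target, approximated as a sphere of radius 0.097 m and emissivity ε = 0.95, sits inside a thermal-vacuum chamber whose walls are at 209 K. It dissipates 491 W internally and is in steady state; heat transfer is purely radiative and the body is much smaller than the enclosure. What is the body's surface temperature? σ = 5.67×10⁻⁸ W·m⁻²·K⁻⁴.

T ≈ 530 K

For a small grey body in a large enclosure, net radiated power = εσA(T⁴ − T_w⁴).
Steady state: P = εσA(T⁴ − T_w⁴) with A = 4πr² = 0.1182 m².
T⁴ = P/(εσA) + T_w⁴ = 491/(0.95·5.67×10⁻⁸·0.1182) + (209)⁴
    = 7.709×10¹⁰ + 1.908×10⁹ = 7.900×10¹⁰ K⁴.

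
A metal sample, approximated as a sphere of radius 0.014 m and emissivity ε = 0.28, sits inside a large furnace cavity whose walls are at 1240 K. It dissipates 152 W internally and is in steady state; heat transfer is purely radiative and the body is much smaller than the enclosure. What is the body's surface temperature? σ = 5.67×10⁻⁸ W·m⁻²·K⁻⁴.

T ≈ 1580 K

For a small grey body in a large enclosure, net radiated power = εσA(T⁴ − T_w⁴).
Steady state: P = εσA(T⁴ − T_w⁴) with A = 4πr² = 0.002463 m².
T⁴ = P/(εσA) + T_w⁴ = 152/(0.28·5.67×10⁻⁸·0.002463) + (1240)⁴
    = 3.887×10¹² + 2.364×10¹² = 6.251×10¹² K⁴.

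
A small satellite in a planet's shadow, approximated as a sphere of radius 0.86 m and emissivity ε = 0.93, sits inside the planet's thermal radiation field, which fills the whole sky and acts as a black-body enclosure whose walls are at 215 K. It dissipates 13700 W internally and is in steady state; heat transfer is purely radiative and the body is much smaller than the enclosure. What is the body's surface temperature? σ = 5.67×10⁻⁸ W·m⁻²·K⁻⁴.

T ≈ 416 K

For a small grey body in a large enclosure, net radiated power = εσA(T⁴ − T_w⁴).
Steady state: P = εσA(T⁴ − T_w⁴) with A = 4πr² = 9.294 m².
T⁴ = P/(εσA) + T_w⁴ = 13700/(0.93·5.67×10⁻⁸·9.294) + (215)⁴
    = 2.795×10¹⁰ + 2.137×10⁹ = 3.009×10¹⁰ K⁴.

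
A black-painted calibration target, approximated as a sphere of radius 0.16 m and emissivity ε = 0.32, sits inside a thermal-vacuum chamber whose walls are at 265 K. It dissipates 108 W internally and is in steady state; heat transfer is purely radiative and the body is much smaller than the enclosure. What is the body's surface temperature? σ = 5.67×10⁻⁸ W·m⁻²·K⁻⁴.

T ≈ 391 K

For a small grey body in a large enclosure, net radiated power = εσA(T⁴ − T_w⁴).
Steady state: P = εσA(T⁴ − T_w⁴) with A = 4πr² = 0.3217 m².
T⁴ = P/(εσA) + T_w⁴ = 108/(0.32·5.67×10⁻⁸·0.3217) + (265)⁴
    = 1.850×10¹⁰ + 4.932×10⁹ = 2.343×10¹⁰ K⁴.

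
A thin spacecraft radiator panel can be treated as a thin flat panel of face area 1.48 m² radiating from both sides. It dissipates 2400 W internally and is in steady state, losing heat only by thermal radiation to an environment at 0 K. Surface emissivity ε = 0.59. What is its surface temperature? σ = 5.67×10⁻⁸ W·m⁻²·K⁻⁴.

T ≈ 395 K

Steady state: internal power = radiated power, P = εσA T⁴.
Radiating area A = 2·1.48 = 2.960 m².
T⁴ = P/(εσA) = 2400/(0.59·5.67×10⁻⁸·2.960) = 2.424×10¹⁰ K⁴.
T = (2.424×10¹⁰)^(1/4).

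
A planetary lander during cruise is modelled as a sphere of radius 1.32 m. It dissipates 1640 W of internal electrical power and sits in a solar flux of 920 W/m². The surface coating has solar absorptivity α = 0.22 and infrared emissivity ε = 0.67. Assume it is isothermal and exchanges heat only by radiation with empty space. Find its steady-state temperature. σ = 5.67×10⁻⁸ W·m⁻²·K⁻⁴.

At steady state, absorbed solar power + internal power = radiated power.
Absorbed: α·S·A_cross = 0.22·920·5.474 = 1108 W (cross-section πr²).
Total input = 1108 + 1640 = 2748 W.
Radiated: εσ·A_surf·T⁴ with A_surf = 4πr² = 21.90 m².
T⁴ = 2748/(0.67·5.67×10⁻⁸·21.90) = 3.304×10⁹ K⁴.

T ≈ 240 K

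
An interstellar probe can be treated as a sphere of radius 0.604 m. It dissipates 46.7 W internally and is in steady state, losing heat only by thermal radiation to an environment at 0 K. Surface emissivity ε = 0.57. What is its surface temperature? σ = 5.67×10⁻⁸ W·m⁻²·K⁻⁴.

T ≈ 133 K

Steady state: internal power = radiated power, P = εσA T⁴.
Radiating area A = 4πr² = 4.584 m².
T⁴ = P/(εσA) = 46.7/(0.57·5.67×10⁻⁸·4.584) = 3.152×10⁸ K⁴.
T = (3.152×10⁸)^(1/4).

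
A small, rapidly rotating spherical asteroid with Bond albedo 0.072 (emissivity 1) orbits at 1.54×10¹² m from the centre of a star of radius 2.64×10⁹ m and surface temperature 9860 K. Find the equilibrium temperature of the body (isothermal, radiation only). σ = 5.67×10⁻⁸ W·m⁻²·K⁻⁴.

T ≈ 283 K

The star's surface emits σT_*⁴; at distance d the flux is S = σT_*⁴(R_*/d)².
S = 5.67×10⁻⁸·(9860)⁴·(2.64×10⁹/1.54×10¹²)² = 1575 W/m².
For an isothermal sphere T⁴ = (1−a)S/(4σ) = 6.444×10⁹ K⁴.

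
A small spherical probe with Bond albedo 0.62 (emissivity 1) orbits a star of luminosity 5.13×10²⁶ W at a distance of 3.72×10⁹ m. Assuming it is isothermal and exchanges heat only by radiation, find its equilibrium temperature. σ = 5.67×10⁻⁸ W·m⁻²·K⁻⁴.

T ≈ 1490 K

First find the stellar flux at distance d: S = L/(4πd²) = 5.13×10²⁶/(4π·(3.72×10⁹)²) = 2.950×10⁶ W/m².
For an isothermal sphere, absorbed (1−a)S·πr² = emitted σ·4πr²·T⁴, so T⁴ = (1−a)S/(4σ).
T⁴ = 0.380·2.950×10⁶/(4·5.67×10⁻⁸) = 4.943×10¹² K⁴.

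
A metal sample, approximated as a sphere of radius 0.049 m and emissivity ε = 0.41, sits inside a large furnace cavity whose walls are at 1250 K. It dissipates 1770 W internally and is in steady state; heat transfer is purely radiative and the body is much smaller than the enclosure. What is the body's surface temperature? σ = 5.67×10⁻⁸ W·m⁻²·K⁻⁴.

For a small grey body in a large enclosure, net radiated power = εσA(T⁴ − T_w⁴).
Steady state: P = εσA(T⁴ − T_w⁴) with A = 4πr² = 0.03017 m².
T⁴ = P/(εσA) + T_w⁴ = 1770/(0.41·5.67×10⁻⁸·0.03017) + (1250)⁴
    = 2.524×10¹² + 2.441×10¹² = 4.965×10¹² K⁴.

T ≈ 1490 K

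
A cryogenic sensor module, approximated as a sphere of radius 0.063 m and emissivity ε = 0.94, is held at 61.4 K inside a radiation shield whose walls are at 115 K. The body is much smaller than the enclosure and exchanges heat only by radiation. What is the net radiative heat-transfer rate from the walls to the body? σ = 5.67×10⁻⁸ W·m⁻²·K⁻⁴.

For a small grey body in a large enclosure: P_net = εσA(T_body⁴ − T_wall⁴).
A = 4πr² = 0.04988 m²; T_body⁴ − T_wall⁴ = 1.421×10⁷ − 1.749×10⁸ = -1.607×10⁸ K⁴.
|P_net| = 0.94·5.67×10⁻⁸·0.04988·1.607×10⁸.

P_net ≈ 0.427 W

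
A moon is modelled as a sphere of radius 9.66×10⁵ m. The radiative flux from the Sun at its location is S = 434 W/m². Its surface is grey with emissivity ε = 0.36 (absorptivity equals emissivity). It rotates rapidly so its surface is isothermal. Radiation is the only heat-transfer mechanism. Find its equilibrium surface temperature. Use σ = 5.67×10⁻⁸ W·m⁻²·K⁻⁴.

T ≈ 209 K

At equilibrium, absorbed power = emitted power.
Absorbing cross-section = πr² = 2.932×10¹² m²; emitting surface = 4πr² = 1.173×10¹³ m² (ratio 4).
εS·A_cross = εσ·A_surf·T⁴  ⇒  T⁴ = S/(4σ)   (ε cancels).
T⁴ = 434/(4·5.67×10⁻⁸) = 1.914×10⁹ K⁴.
T = (1.914×10⁹)^(1/4).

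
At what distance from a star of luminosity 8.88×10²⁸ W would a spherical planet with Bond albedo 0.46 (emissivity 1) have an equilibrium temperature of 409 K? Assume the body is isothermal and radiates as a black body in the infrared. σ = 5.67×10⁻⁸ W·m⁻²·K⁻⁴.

For an isothermal black-emitting sphere, (1−a)S·πr² = σ·4πr²·T⁴ ⇒ S = 4σT⁴/(1−a).
S = 4·5.67×10⁻⁸·(409)⁴/0.540 = 11750 W/m².
Flux falls as S = L/(4πd²), so d = √(L/(4πS)) = √(8.88×10²⁸/(4π·11750)).

d ≈ 7.75×10¹¹ m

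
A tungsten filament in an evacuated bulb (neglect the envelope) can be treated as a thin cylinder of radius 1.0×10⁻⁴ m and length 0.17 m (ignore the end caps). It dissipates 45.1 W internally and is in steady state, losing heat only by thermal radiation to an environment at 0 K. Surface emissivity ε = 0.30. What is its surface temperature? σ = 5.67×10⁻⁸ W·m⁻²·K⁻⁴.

Steady state: internal power = radiated power, P = εσA T⁴.
Radiating area A = 2πrL = 1.068×10⁻⁴ m².
T⁴ = P/(εσA) = 45.1/(0.30·5.67×10⁻⁸·1.068×10⁻⁴) = 2.482×10¹³ K⁴.
T = (2.482×10¹³)^(1/4).

T ≈ 2230 K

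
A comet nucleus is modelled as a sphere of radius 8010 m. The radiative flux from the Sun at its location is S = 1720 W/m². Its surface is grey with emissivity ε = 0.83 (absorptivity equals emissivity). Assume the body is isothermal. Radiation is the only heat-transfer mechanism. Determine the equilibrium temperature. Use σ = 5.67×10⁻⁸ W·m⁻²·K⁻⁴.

At equilibrium, absorbed power = emitted power.
Absorbing cross-section = πr² = 2.016×10⁸ m²; emitting surface = 4πr² = 8.063×10⁸ m² (ratio 4).
εS·A_cross = εσ·A_surf·T⁴  ⇒  T⁴ = S/(4σ)   (ε cancels).
T⁴ = 1720/(4·5.67×10⁻⁸) = 7.584×10⁹ K⁴.
T = (7.584×10⁹)^(1/4).

T ≈ 295 K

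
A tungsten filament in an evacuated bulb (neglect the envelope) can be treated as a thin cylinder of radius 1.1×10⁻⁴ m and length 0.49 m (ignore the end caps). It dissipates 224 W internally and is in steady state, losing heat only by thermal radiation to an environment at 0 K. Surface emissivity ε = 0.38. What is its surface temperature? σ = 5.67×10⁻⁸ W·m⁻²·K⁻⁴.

Steady state: internal power = radiated power, P = εσA T⁴.
Radiating area A = 2πrL = 3.387×10⁻⁴ m².
T⁴ = P/(εσA) = 224/(0.38·5.67×10⁻⁸·3.387×10⁻⁴) = 3.070×10¹³ K⁴.
T = (3.070×10¹³)^(1/4).

T ≈ 2350 K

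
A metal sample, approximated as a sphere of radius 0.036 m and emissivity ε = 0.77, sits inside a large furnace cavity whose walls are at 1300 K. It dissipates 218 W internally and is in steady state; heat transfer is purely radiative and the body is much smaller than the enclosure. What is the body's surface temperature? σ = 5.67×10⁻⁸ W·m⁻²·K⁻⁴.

For a small grey body in a large enclosure, net radiated power = εσA(T⁴ − T_w⁴).
Steady state: P = εσA(T⁴ − T_w⁴) with A = 4πr² = 0.01629 m².
T⁴ = P/(εσA) + T_w⁴ = 218/(0.77·5.67×10⁻⁸·0.01629) + (1300)⁴
    = 3.066×10¹¹ + 2.856×10¹² = 3.163×10¹² K⁴.

T ≈ 1330 K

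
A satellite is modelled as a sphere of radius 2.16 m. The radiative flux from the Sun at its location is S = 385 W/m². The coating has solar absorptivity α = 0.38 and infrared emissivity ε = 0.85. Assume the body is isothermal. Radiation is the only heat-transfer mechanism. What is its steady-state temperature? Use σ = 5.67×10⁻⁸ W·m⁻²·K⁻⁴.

At equilibrium, absorbed power = emitted power.
Absorbing cross-section = πr² = 14.66 m²; emitting surface = 4πr² = 58.63 m² (ratio 4).
αS·A_cross = εσ·A_surf·T⁴  ⇒  T⁴ = αS/(ε·4σ).
T⁴ = 0.380·385/(0.85·4·5.67×10⁻⁸) = 7.589×10⁸ K⁴.
T = (7.589×10⁸)^(1/4).

T ≈ 166 K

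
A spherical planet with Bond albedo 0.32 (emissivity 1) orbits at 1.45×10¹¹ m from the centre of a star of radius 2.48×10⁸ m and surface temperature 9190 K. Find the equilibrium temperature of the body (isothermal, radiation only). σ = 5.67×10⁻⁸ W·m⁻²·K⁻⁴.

T ≈ 244 K

The star's surface emits σT_*⁴; at distance d the flux is S = σT_*⁴(R_*/d)².
S = 5.67×10⁻⁸·(9190)⁴·(2.48×10⁸/1.45×10¹¹)² = 1183 W/m².
For an isothermal sphere T⁴ = (1−a)S/(4σ) = 3.547×10⁹ K⁴.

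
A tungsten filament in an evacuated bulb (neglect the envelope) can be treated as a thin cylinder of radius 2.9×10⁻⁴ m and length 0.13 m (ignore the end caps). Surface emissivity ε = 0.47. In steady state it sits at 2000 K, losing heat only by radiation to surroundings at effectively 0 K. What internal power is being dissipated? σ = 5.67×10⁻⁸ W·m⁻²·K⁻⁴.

P ≈ 101 W

Steady state: P = εσA T⁴.
A = 2πrL = 2.369×10⁻⁴ m²; T⁴ = (2000)⁴ = 1.600×10¹³ K⁴.
P = 0.47 × 5.67×10⁻⁸ × 2.369×10⁻⁴ × 1.600×10¹³.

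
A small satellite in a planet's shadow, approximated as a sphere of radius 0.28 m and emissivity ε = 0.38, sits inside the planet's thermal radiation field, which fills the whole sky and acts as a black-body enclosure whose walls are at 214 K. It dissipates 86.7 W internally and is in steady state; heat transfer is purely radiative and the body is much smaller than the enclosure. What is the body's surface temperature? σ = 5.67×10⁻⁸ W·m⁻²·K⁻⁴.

T ≈ 280 K

For a small grey body in a large enclosure, net radiated power = εσA(T⁴ − T_w⁴).
Steady state: P = εσA(T⁴ − T_w⁴) with A = 4πr² = 0.9852 m².
T⁴ = P/(εσA) + T_w⁴ = 86.7/(0.38·5.67×10⁻⁸·0.9852) + (214)⁴
    = 4.084×10⁹ + 2.097×10⁹ = 6.182×10⁹ K⁴.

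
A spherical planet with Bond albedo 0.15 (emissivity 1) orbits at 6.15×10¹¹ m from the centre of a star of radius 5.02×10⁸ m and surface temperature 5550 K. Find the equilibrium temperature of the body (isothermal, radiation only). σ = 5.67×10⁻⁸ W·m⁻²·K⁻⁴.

The star's surface emits σT_*⁴; at distance d the flux is S = σT_*⁴(R_*/d)².
S = 5.67×10⁻⁸·(5550)⁴·(5.02×10⁸/6.15×10¹¹)² = 35.84 W/m².
For an isothermal sphere T⁴ = (1−a)S/(4σ) = 1.343×10⁸ K⁴.

T ≈ 108 K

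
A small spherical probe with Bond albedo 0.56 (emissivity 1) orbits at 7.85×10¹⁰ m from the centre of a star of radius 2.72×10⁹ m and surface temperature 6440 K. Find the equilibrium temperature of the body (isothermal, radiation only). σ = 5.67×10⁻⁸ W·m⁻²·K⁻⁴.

The star's surface emits σT_*⁴; at distance d the flux is S = σT_*⁴(R_*/d)².
S = 5.67×10⁻⁸·(6440)⁴·(2.72×10⁹/7.85×10¹⁰)² = 1.171×10⁵ W/m².
For an isothermal sphere T⁴ = (1−a)S/(4σ) = 2.272×10¹¹ K⁴.

T ≈ 690 K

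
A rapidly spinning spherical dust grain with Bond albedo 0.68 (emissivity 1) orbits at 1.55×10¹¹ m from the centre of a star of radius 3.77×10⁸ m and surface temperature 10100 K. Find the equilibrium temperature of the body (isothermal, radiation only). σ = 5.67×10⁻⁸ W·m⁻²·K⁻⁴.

T ≈ 265 K

The star's surface emits σT_*⁴; at distance d the flux is S = σT_*⁴(R_*/d)².
S = 5.67×10⁻⁸·(10100)⁴·(3.77×10⁸/1.55×10¹¹)² = 3491 W/m².
For an isothermal sphere T⁴ = (1−a)S/(4σ) = 4.925×10⁹ K⁴.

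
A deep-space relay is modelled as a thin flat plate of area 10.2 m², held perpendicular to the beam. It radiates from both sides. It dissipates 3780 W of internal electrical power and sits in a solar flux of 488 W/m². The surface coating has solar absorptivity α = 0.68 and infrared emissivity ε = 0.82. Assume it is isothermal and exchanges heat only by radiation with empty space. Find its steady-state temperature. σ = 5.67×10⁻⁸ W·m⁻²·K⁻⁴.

At steady state, absorbed solar power + internal power = radiated power.
Absorbed: α·S·A_cross = 0.68·488·10.20 = 3385 W (cross-section A).
Total input = 3385 + 3780 = 7165 W.
Radiated: εσ·A_surf·T⁴ with A_surf = 2A = 20.40 m².
T⁴ = 7165/(0.82·5.67×10⁻⁸·20.40) = 7.554×10⁹ K⁴.

T ≈ 295 K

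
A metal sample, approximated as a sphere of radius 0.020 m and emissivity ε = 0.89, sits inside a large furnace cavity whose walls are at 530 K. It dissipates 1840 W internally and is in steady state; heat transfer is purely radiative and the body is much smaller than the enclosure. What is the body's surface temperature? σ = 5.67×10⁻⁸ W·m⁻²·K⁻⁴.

For a small grey body in a large enclosure, net radiated power = εσA(T⁴ − T_w⁴).
Steady state: P = εσA(T⁴ − T_w⁴) with A = 4πr² = 0.005027 m².
T⁴ = P/(εσA) + T_w⁴ = 1840/(0.89·5.67×10⁻⁸·0.005027) + (530)⁴
    = 7.254×10¹² + 7.890×10¹⁰ = 7.333×10¹² K⁴.

T ≈ 1650 K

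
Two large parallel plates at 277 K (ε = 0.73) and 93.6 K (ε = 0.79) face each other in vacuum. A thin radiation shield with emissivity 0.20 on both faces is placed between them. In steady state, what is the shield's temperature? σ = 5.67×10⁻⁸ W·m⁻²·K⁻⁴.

T_s ≈ 233 K

In steady state the net flux on the hot side equals that on the cold side.
σ(T₁⁴−T_s⁴)/D₁ = σ(T_s⁴−T₂⁴)/D₂, with D₁ = 1/ε₁+1/ε_s−1 = 5.370, D₂ = 1/ε_s+1/ε₂−1 = 5.266.
Solve for T_s⁴: T_s⁴ = (D₂·T₁⁴ + D₁·T₂⁴)/(D₁+D₂) = 2.954×10⁹ K⁴.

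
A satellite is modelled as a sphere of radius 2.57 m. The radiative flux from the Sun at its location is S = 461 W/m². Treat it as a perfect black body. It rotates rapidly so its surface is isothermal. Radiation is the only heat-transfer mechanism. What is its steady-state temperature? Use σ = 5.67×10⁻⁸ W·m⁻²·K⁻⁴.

T ≈ 212 K

At equilibrium, absorbed power = emitted power.
Absorbing cross-section = πr² = 20.75 m²; emitting surface = 4πr² = 83.00 m² (ratio 4).
S·A_cross = εσ·A_surf·T⁴  ⇒  T⁴ = S/(4σ).
T⁴ = 1.00·461/(4·5.67×10⁻⁸) = 2.033×10⁹ K⁴.
T = (2.033×10⁹)^(1/4).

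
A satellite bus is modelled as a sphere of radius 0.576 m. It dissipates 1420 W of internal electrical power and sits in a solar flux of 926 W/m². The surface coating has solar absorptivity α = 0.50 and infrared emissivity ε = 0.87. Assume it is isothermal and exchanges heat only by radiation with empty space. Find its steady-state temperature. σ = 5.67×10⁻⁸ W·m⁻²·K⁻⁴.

T ≈ 310 K

At steady state, absorbed solar power + internal power = radiated power.
Absorbed: α·S·A_cross = 0.50·926·1.042 = 482.6 W (cross-section πr²).
Total input = 482.6 + 1420 = 1903 W.
Radiated: εσ·A_surf·T⁴ with A_surf = 4πr² = 4.169 m².
T⁴ = 1903/(0.87·5.67×10⁻⁸·4.169) = 9.251×10⁹ K⁴.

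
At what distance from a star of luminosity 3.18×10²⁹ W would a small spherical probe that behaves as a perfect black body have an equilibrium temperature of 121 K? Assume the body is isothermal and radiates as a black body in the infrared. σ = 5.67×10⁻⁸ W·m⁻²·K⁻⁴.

For an isothermal black-emitting sphere, (1−a)S·πr² = σ·4πr²·T⁴ ⇒ S = 4σT⁴/(1−a).
S = 4·5.67×10⁻⁸·(121)⁴/1.00 = 48.62 W/m².
Flux falls as S = L/(4πd²), so d = √(L/(4πS)) = √(3.18×10²⁹/(4π·48.62)).

d ≈ 2.28×10¹³ m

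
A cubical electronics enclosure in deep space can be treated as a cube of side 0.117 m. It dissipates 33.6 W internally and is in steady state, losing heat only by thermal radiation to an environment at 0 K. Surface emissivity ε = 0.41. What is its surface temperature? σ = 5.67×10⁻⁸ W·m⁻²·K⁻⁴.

Steady state: internal power = radiated power, P = εσA T⁴.
Radiating area A = 6L² = 0.08213 m².
T⁴ = P/(εσA) = 33.6/(0.41·5.67×10⁻⁸·0.08213) = 1.760×10¹⁰ K⁴.
T = (1.760×10¹⁰)^(1/4).

T ≈ 364 K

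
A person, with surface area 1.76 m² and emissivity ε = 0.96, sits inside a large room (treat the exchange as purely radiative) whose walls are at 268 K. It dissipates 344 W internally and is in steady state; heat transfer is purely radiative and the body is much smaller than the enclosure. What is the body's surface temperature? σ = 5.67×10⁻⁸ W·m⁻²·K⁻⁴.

T ≈ 306 K

For a small grey body in a large enclosure, net radiated power = εσA(T⁴ − T_w⁴).
Steady state: P = εσA(T⁴ − T_w⁴) with A = 1.76 m².
T⁴ = P/(εσA) + T_w⁴ = 344/(0.96·5.67×10⁻⁸·1.760) + (268)⁴
    = 3.591×10⁹ + 5.159×10⁹ = 8.749×10⁹ K⁴.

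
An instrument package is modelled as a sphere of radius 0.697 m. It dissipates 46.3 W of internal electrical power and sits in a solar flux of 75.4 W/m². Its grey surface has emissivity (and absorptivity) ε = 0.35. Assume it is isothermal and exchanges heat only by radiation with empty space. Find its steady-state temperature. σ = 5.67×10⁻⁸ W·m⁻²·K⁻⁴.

At steady state, absorbed solar power + internal power = radiated power.
Absorbed: α·S·A_cross = 0.35·75.4·1.526 = 40.28 W (cross-section πr²).
Total input = 40.28 + 46.3 = 86.58 W.
Radiated: εσ·A_surf·T⁴ with A_surf = 4πr² = 6.105 m².
T⁴ = 86.58/(0.35·5.67×10⁻⁸·6.105) = 7.146×10⁸ K⁴.

T ≈ 164 K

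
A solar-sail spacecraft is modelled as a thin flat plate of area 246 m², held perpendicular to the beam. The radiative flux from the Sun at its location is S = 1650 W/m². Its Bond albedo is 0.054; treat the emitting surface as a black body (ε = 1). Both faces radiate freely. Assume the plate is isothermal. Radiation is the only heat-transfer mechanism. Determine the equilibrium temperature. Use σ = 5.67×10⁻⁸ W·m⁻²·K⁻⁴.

T ≈ 343 K

At equilibrium, absorbed power = emitted power.
Absorbing cross-section = A = 246.0 m²; emitting surface = 2A = 492.0 m² (ratio 2).
(1−a)S·A_cross = εσ·A_surf·T⁴  ⇒  T⁴ = (1−a)S/(2σ).
T⁴ = 0.946·1650/(2·5.67×10⁻⁸) = 1.376×10¹⁰ K⁴.
T = (1.376×10¹⁰)^(1/4).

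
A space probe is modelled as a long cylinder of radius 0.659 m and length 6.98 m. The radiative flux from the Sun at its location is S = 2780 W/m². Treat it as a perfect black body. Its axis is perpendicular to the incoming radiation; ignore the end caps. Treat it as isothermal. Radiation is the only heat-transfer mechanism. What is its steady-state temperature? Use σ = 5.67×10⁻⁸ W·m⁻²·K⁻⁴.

T ≈ 353 K

At equilibrium, absorbed power = emitted power.
Absorbing cross-section = 2rL = 9.200 m²; emitting surface = 2πrL = 28.90 m² (ratio π).
S·A_cross = εσ·A_surf·T⁴  ⇒  T⁴ = S/(πσ).
T⁴ = 1.00·2780/(π·5.67×10⁻⁸) = 1.561×10¹⁰ K⁴.
T = (1.561×10¹⁰)^(1/4).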